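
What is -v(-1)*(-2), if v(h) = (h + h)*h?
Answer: 4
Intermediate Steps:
v(h) = 2*h² (v(h) = (2*h)*h = 2*h²)
-v(-1)*(-2) = -2*(-1)²*(-2) = -2*(-2) = 4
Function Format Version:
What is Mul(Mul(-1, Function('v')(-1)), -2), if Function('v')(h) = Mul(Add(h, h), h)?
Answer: 4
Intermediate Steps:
Function('v')(h) = Mul(2, Pow(h, 2)) (Function('v')(h) = Mul(Mul(2, h), h) = Mul(2, Pow(h, 2)))
Mul(Mul(-1, Function('v')(-1)), -2) = Mul(Mul(-1, Mul(2, Pow(-1, 2))), -2) = Mul(Mul(-1, Mul(2, 1)), -2) = Mul(Mul(-1, 2), -2) = Mul(-2, -2) = 4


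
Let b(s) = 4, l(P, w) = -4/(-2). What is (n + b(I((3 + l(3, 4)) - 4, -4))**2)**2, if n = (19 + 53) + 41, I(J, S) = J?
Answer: 16641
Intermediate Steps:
l(P, w) = 2 (l(P, w) = -4*(-1/2) = 2)
n = 113 (n = 72 + 41 = 113)
(n + b(I((3 + l(3, 4)) - 4, -4))**2)**2 = (113 + 4**2)**2 = (113 + 16)**2 = 129**2 = 16641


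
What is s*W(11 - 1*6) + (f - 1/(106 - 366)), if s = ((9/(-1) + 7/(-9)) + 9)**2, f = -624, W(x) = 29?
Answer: -12771899/21060 ≈ -606.45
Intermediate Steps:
s = 49/81 (s = ((9*(-1) + 7*(-1/9)) + 9)**2 = ((-9 - 7/9) + 9)**2 = (-88/9 + 9)**2 = (-7/9)**2 = 49/81 ≈ 0.60494)
s*W(11 - 1*6) + (f - 1/(106 - 366)) = (49/81)*29 + (-624 - 1/(106 - 366)) = 1421/81 + (-624 - 1/(-260)) = 1421/81 + (-624 - 1*(-1/260)) = 1421/81 + (-624 + 1/260) = 1421/81 - 162239/260 = -12771899/21060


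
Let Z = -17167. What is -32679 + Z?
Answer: -49846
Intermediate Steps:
-32679 + Z = -32679 - 17167 = -49846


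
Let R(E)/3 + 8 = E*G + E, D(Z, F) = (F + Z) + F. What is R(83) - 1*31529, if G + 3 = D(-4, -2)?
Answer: -34043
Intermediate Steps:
D(Z, F) = Z + 2*F
G = -11 (G = -3 + (-4 + 2*(-2)) = -3 + (-4 - 4) = -3 - 8 = -11)
R(E) = -24 - 30*E (R(E) = -24 + 3*(E*(-11) + E) = -24 + 3*(-11*E + E) = -24 + 3*(-10*E) = -24 - 30*E)
R(83) - 1*31529 = (-24 - 30*83) - 1*31529 = (-24 - 2490) - 31529 = -2514 - 31529 = -34043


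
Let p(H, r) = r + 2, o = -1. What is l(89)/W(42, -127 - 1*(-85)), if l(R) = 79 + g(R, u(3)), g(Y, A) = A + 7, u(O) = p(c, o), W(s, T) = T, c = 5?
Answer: -29/14 ≈ -2.0714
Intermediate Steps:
p(H, r) = 2 + r
u(O) = 1 (u(O) = 2 - 1 = 1)
g(Y, A) = 7 + A
l(R) = 87 (l(R) = 79 + (7 + 1) = 79 + 8 = 87)
l(89)/W(42, -127 - 1*(-85)) = 87/(-127 - 1*(-85)) = 87/(-127 + 85) = 87/(-42) = 87*(-1/42) = -29/14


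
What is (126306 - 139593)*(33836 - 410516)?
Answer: 5004947160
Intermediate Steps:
(126306 - 139593)*(33836 - 410516) = -13287*(-376680) = 5004947160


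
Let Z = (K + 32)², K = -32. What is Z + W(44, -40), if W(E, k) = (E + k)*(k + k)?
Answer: -320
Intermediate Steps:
W(E, k) = 2*k*(E + k) (W(E, k) = (E + k)*(2*k) = 2*k*(E + k))
Z = 0 (Z = (-32 + 32)² = 0² = 0)
Z + W(44, -40) = 0 + 2*(-40)*(44 - 40) = 0 + 2*(-40)*4 = 0 - 320 = -320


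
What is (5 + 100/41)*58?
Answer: 17690/41 ≈ 431.46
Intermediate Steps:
(5 + 100/41)*58 = (305/41)*58 = 17690/41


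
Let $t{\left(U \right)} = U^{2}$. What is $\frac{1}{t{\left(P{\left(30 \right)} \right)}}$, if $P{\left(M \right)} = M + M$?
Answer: $\frac{1}{3600} \approx 0.00027778$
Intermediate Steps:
$P{\left(M \right)} = 2 M$
$\frac{1}{t{\left(P{\left(30 \right)} \right)}} = \frac{1}{\left(2 \cdot 30\right)^{2}} = \frac{1}{60^{2}} = \frac{1}{3600}$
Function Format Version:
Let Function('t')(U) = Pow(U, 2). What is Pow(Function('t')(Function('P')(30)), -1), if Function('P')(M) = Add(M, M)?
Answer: Rational(1, 3600) ≈ 0.00027778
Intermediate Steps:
Function('P')(M) = Mul(2, M)
Pow(Function('t')(Function('P')(30)), -1) = Pow(Pow(Mul(2, 30), 2), -1) = Pow(Pow(60, 2), -1) = Pow(3600, -1) = Rational(1, 3600)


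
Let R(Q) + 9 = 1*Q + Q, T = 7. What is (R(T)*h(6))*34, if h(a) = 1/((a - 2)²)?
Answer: 85/8 ≈ 10.625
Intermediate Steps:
R(Q) = -9 + 2*Q (R(Q) = -9 + (1*Q + Q) = -9 + (Q + Q) = -9 + 2*Q)
h(a) = (-2 + a)⁻² (h(a) = 1/((-2 + a)²) = (-2 + a)⁻²)
(R(T)*h(6))*34 = ((-9 + 2*7)/(-2 + 6)²)*34 = ((-9 + 14)/4²)*34 = (5*(1/16))*34 = (5/16)*34 = 85/8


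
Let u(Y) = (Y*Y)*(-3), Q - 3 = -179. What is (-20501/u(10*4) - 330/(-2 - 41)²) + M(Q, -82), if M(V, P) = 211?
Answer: 1908989549/8875200 ≈ 215.09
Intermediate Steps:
Q = -176 (Q = 3 - 179 = -176)
u(Y) = -3*Y² (u(Y) = Y²*(-3) = -3*Y²)
(-20501/u(10*4) - 330/(-2 - 41)²) + M(Q, -82) = (-20501/((-3*(10*4)²)) - 330/(-2 - 41)²) + 211 = (-20501/((-3*40²)) - 330/((-43)²)) + 211 = (-20501/((-3*1600)) - 330/1849) + 211 = (-20501/(-4800) - 330*1/1849) + 211 = (-20501*(-1/4800) - 330/1849) + 211 = (20501/4800 - 330/1849) + 211 = 36322349/8875200 + 211 = 1908989549/8875200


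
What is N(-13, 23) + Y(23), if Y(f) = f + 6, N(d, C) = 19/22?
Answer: 657/22 ≈ 29.864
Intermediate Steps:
N(d, C) = 19/22 (N(d, C) = 19*(1/22) = 19/22)
Y(f) = 6 + f
N(-13, 23) + Y(23) = 19/22 + (6 + 23) = 19/22 + 29 = 657/22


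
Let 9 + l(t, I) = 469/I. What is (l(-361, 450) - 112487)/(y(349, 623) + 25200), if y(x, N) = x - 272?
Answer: -50622731/11374650 ≈ -4.4505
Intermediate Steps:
l(t, I) = -9 + 469/I
y(x, N) = -272 + x
(l(-361, 450) - 112487)/(y(349, 623) + 25200) = ((-9 + 469/450) - 112487)/((-272 + 349) + 25200) = ((-9 + 469*(1/450)) - 112487)/(77 + 25200) = ((-9 + 469/450) - 112487)/25277 = (-3581/450 - 112487)*(1/25277) = -50622731/450*1/25277 = -50622731/11374650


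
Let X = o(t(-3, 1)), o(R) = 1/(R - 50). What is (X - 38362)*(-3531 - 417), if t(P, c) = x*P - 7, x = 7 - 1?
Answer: 3786330716/25 ≈ 1.5145e+8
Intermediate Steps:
x = 6
t(P, c) = -7 + 6*P (t(P, c) = 6*P - 7 = -7 + 6*P)
o(R) = 1/(-50 + R)
X = -1/75 (X = 1/(-50 + (-7 + 6*(-3))) = 1/(-50 + (-7 - 18)) = 1/(-50 - 25) = 1/(-75) = -1/75 ≈ -0.013333)
(X - 38362)*(-3531 - 417) = (-1/75 - 38362)*(-3531 - 417) = -2877151/75*(-3948) = 3786330716/25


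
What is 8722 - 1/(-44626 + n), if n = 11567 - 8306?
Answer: 360785531/41365 ≈ 8722.0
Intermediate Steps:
n = 3261
8722 - 1/(-44626 + n) = 8722 - 1/(-44626 + 3261) = 8722 - 1/(-41365) = 8722 - 1*(-1/41365) = 8722 + 1/41365 = 360785531/41365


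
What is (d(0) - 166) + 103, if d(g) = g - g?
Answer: -63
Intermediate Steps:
d(g) = 0
(d(0) - 166) + 103 = (0 - 166) + 103 = -166 + 103 = -63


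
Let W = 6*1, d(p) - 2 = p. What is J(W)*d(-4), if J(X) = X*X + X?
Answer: -84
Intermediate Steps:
d(p) = 2 + p
W = 6
J(X) = X + X² (J(X) = X² + X = X + X²)
J(W)*d(-4) = (6*(1 + 6))*(2 - 4) = (6*7)*(-2) = 42*(-2) = -84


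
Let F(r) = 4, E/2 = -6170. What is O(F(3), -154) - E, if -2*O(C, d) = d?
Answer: 12417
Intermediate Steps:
E = -12340 (E = 2*(-6170) = -12340)
O(C, d) = -d/2
O(F(3), -154) - E = -½*(-154) - 1*(-12340) = 77 + 12340 = 12417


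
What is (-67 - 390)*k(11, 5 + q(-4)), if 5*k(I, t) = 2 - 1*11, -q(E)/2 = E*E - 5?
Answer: 4113/5 ≈ 822.60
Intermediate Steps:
q(E) = 10 - 2*E² (q(E) = -2*(E*E - 5) = -2*(E² - 5) = -2*(-5 + E²) = 10 - 2*E²)
k(I, t) = -9/5 (k(I, t) = (2 - 1*11)/5 = (2 - 11)/5 = (⅕)*(-9) = -9/5)
(-67 - 390)*k(11, 5 + q(-4)) = (-67 - 390)*(-9/5) = -457*(-9/5) = 4113/5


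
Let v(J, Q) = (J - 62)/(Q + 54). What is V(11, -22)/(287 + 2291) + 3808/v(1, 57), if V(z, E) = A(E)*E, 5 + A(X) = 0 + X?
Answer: -544826715/78629 ≈ -6929.1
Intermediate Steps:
A(X) = -5 + X (A(X) = -5 + (0 + X) = -5 + X)
V(z, E) = E*(-5 + E) (V(z, E) = (-5 + E)*E = E*(-5 + E))
v(J, Q) = (-62 + J)/(54 + Q)
V(11, -22)/(287 + 2291) + 3808/v(1, 57) = (-22*(-5 - 22))/(287 + 2291) + 3808/(((-62 + 1)/(54 + 57))) = -22*(-27)/2578 + 3808/((-61/111)) = 594*(1/2578) + 3808/(((1/111)*(-61))) = 297/1289 + 3808/(-61/111) = 297/1289 + 3808*(-111/61) = 297/1289 - 422688/61 = -544826715/78629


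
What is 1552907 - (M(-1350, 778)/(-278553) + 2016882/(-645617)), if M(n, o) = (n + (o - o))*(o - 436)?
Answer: 13298705252855293/8563740581 ≈ 1.5529e+6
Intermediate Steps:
M(n, o) = n*(-436 + o) (M(n, o) = (n + 0)*(-436 + o) = n*(-436 + o))
1552907 - (M(-1350, 778)/(-278553) + 2016882/(-645617)) = 1552907 - (-1350*(-436 + 778)/(-278553) + 2016882/(-645617)) = 1552907 - (-1350*342*(-1/278553) + 2016882*(-1/645617)) = 1552907 - (-461700*(-1/278553) - 288126/92231) = 1552907 - (153900/92851 - 288126/92231) = 1552907 - 1*(-12558436326/8563740581) = 1552907 + 12558436326/8563740581 = 13298705252855293/8563740581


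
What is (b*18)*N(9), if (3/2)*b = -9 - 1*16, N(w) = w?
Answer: -2700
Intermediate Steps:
b = -50/3 (b = 2*(-9 - 1*16)/3 = 2*(-9 - 16)/3 = (⅔)*(-25) = -50/3 ≈ -16.667)
(b*18)*N(9) = -50/3*18*9 = -300*9 = -2700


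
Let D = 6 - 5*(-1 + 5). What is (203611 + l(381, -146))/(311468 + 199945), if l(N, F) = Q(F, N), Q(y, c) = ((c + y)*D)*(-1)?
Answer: 68967/170471 ≈ 0.40457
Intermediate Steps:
D = -14 (D = 6 - 5*4 = 6 - 20 = -14)
Q(y, c) = 14*c + 14*y (Q(y, c) = ((c + y)*(-14))*(-1) = (-14*c - 14*y)*(-1) = 14*c + 14*y)
l(N, F) = 14*F + 14*N (l(N, F) = 14*N + 14*F = 14*F + 14*N)
(203611 + l(381, -146))/(311468 + 199945) = (203611 + (14*(-146) + 14*381))/(311468 + 199945) = (203611 + (-2044 + 5334))/511413 = (203611 + 3290)*(1/511413) = 206901*(1/511413) = 68967/170471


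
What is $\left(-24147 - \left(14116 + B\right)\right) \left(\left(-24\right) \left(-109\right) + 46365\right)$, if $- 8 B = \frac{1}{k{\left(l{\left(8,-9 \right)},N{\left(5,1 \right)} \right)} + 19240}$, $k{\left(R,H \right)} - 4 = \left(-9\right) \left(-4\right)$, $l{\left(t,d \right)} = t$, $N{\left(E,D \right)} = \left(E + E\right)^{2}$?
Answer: $- \frac{289070438813739}{154240} \approx -1.8742 \cdot 10^{9}$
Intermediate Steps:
$N{\left(E,D \right)} = 4 E^{2}$ ($N{\left(E,D \right)} = \left(2 E\right)^{2} = 4 E^{2}$)
$k{\left(R,H \right)} = 40$ ($k{\left(R,H \right)} = 4 - -36 = 4 + 36 = 40$)
$B = - \frac{1}{154240}$ ($B = - \frac{1}{8 \left(40 + 19240\right)} = - \frac{1}{8 \cdot 19280} = \left(- \frac{1}{8}\right) \frac{1}{19280} = - \frac{1}{154240} \approx -6.4834 \cdot 10^{-6}$)
$\left(-24147 - \left(14116 + B\right)\right) \left(\left(-24\right) \left(-109\right) + 46365\right) = \left(-24147 - \frac{2177251839}{154240}\right) \left(\left(-24\right) \left(-109\right) + 46365\right) = \left(-24147 + \left(-14116 + \frac{1}{154240}\right)\right) \left(2616 + 46365\right) = \left(-24147 - \frac{2177251839}{154240}\right) 48981 = \left(- \frac{5901685119}{154240}\right) 48981 = - \frac{289070438813739}{154240}$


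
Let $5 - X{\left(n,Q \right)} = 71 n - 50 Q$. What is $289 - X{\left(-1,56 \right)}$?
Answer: $-2587$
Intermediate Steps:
$X{\left(n,Q \right)} = 5 - 71 n + 50 Q$ ($X{\left(n,Q \right)} = 5 - \left(71 n - 50 Q\right) = 5 - \left(- 50 Q + 71 n\right) = 5 + \left(- 71 n + 50 Q\right) = 5 - 71 n + 50 Q$)
$289 - X{\left(-1,56 \right)} = 289 - \left(5 - -71 + 50 \cdot 56\right) = 289 - \left(5 + 71 + 2800\right) = 289 - 2876 = -2587$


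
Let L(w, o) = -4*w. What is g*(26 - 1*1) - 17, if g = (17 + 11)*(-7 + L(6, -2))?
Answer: -21717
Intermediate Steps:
g = -868 (g = (17 + 11)*(-7 - 4*6) = 28*(-7 - 24) = 28*(-31) = -868)
g*(26 - 1*1) - 17 = -868*(26 - 1*1) - 17 = -868*(26 - 1) - 17 = -868*25 - 17 = -21700 - 17 = -21717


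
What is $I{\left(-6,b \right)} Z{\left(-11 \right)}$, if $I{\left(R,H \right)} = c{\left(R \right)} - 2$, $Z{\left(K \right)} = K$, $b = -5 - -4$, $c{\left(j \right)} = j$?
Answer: $88$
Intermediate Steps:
$b = -1$ ($b = -5 + 4 = -1$)
$I{\left(R,H \right)} = -2 + R$ ($I{\left(R,H \right)} = R - 2 = -2 + R$)
$I{\left(-6,b \right)} Z{\left(-11 \right)} = \left(-2 - 6\right) \left(-11\right) = \left(-8\right) \left(-11\right) = 88$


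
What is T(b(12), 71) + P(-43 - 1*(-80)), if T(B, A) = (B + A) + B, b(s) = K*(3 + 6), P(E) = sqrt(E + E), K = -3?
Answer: 17 + sqrt(74) ≈ 25.602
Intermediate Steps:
P(E) = sqrt(2)*sqrt(E) (P(E) = sqrt(2*E) = sqrt(2)*sqrt(E))
b(s) = -27 (b(s) = -3*(3 + 6) = -3*9 = -27)
T(B, A) = A + 2*B (T(B, A) = (A + B) + B = A + 2*B)
T(b(12), 71) + P(-43 - 1*(-80)) = (71 + 2*(-27)) + sqrt(2)*sqrt(-43 - 1*(-80)) = (71 - 54) + sqrt(2)*sqrt(-43 + 80) = 17 + sqrt(2)*sqrt(37) = 17 + sqrt(74)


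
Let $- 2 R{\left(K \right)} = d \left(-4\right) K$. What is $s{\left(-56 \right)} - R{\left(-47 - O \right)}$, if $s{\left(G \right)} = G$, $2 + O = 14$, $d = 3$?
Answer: $298$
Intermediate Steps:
$O = 12$ ($O = -2 + 14 = 12$)
$R{\left(K \right)} = 6 K$ ($R{\left(K \right)} = - \frac{3 \left(-4\right) K}{2} = - \frac{\left(-12\right) K}{2} = 6 K$)
$s{\left(-56 \right)} - R{\left(-47 - O \right)} = -56 - 6 \left(-47 - 12\right) = -56 - 6 \left(-59\right) = -56 - -354 = -56 + 354 = 298$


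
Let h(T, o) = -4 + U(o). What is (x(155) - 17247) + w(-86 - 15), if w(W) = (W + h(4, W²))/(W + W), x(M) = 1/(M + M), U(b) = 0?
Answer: -269993597/15655 ≈ -17246.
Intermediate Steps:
h(T, o) = -4 (h(T, o) = -4 + 0 = -4)
x(M) = 1/(2*M)
w(W) = (-4 + W)/(2*W) (w(W) = (W - 4)/(W + W) = (-4 + W)/((2*W)) = (-4 + W)*(1/(2*W)) = (-4 + W)/(2*W))
(x(155) - 17247) + w(-86 - 15) = ((½)/155 - 17247) + (-4 + (-86 - 15))/(2*(-86 - 15)) = ((½)*(1/155) - 17247) + (½)*(-4 - 101)/(-101) = (1/310 - 17247) + (½)*(-1/101)*(-105) = -5346569/310 + 105/202 = -269993597/15655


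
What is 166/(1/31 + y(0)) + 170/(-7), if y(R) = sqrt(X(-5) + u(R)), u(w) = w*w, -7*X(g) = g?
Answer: -533907/16793 + 79763*sqrt(35)/2399 ≈ 164.91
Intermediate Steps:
X(g) = -g/7
u(w) = w**2
y(R) = sqrt(5/7 + R**2) (y(R) = sqrt(-1/7*(-5) + R**2) = sqrt(5/7 + R**2))
166/(1/31 + y(0)) + 170/(-7) = 166/(1/31 + sqrt(35 + 49*0**2)/7) + 170/(-7) = 166/(1/31 + sqrt(35 + 49*0)/7) + 170*(-1/7) = 166/(1/31 + sqrt(35 + 0)/7) - 170/7 = 166/(1/31 + sqrt(35)/7) - 170/7 = -170/7 + 166/(1/31 + sqrt(35)/7)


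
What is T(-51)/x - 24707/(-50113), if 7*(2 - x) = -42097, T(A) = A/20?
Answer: 6930279733/14068723620 ≈ 0.49260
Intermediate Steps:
T(A) = A/20 (T(A) = A*(1/20) = A/20)
x = 42111/7 (x = 2 - ⅐*(-42097) = 2 + 42097/7 = 42111/7 ≈ 6015.9)
T(-51)/x - 24707/(-50113) = ((1/20)*(-51))/(42111/7) - 24707/(-50113) = -51/20*7/42111 - 24707*(-1/50113) = -119/280740 + 24707/50113 = 6930279733/14068723620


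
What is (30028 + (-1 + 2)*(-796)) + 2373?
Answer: 31605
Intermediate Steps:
(30028 + (-1 + 2)*(-796)) + 2373 = (30028 + 1*(-796)) + 2373 = (30028 - 796) + 2373 = 29232 + 2373 = 31605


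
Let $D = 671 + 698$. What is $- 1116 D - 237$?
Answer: $-1528041$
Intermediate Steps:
$D = 1369$
$- 1116 D - 237 = \left(-1116\right) 1369 - 237 = -1527804 - 237 = -1528041$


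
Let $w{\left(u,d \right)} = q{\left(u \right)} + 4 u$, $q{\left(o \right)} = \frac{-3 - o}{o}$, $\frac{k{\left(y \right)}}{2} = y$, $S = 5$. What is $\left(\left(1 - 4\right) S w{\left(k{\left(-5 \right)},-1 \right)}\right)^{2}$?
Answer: $\frac{1490841}{4} \approx 3.7271 \cdot 10^{5}$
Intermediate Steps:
$k{\left(y \right)} = 2 y$
$q{\left(o \right)} = \frac{-3 - o}{o}$
$w{\left(u,d \right)} = 4 u + \frac{-3 - u}{u}$ ($w{\left(u,d \right)} = \frac{-3 - u}{u} + 4 u = 4 u + \frac{-3 - u}{u}$)
$\left(\left(1 - 4\right) S w{\left(k{\left(-5 \right)},-1 \right)}\right)^{2} = \left(\left(1 - 4\right) 5 \left(-1 - \frac{3}{2 \left(-5\right)} + 4 \cdot 2 \left(-5\right)\right)\right)^{2} = \left(- 3 \cdot 5 \left(-1 - \frac{3}{-10} + 4 \left(-10\right)\right)\right)^{2} = \left(- 3 \cdot 5 \left(-1 - - \frac{3}{10} - 40\right)\right)^{2} = \left(- 3 \cdot 5 \left(-1 + \frac{3}{10} - 40\right)\right)^{2} = \left(- 3 \cdot 5 \left(- \frac{407}{10}\right)\right)^{2} = \left(\left(-3\right) \left(- \frac{407}{2}\right)\right)^{2} = \left(\frac{1221}{2}\right)^{2} = \frac{1490841}{4}$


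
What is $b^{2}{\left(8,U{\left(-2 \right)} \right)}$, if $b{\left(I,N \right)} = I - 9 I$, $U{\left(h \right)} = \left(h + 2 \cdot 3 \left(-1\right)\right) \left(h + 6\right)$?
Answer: $4096$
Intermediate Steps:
$U{\left(h \right)} = \left(-6 + h\right) \left(6 + h\right)$ ($U{\left(h \right)} = \left(h + 6 \left(-1\right)\right) \left(6 + h\right) = \left(h - 6\right) \left(6 + h\right) = \left(-6 + h\right) \left(6 + h\right)$)
$b{\left(I,N \right)} = - 8 I$
$b^{2}{\left(8,U{\left(-2 \right)} \right)} = \left(\left(-8\right) 8\right)^{2} = \left(-64\right)^{2} = 4096$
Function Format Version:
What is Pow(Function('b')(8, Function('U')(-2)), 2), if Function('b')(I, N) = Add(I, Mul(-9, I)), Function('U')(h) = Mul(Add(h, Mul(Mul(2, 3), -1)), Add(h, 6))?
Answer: 4096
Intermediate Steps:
Function('U')(h) = Mul(Add(-6, h), Add(6, h)) (Function('U')(h) = Mul(Add(h, Mul(6, -1)), Add(6, h)) = Mul(Add(h, -6), Add(6, h)) = Mul(Add(-6, h), Add(6, h)))
Function('b')(I, N) = Mul(-8, I)
Pow(Function('b')(8, Function('U')(-2)), 2) = Pow(Mul(-8, 8), 2) = Pow(-64, 2) = 4096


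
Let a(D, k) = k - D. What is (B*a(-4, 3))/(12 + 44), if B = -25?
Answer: -25/8 ≈ -3.1250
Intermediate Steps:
(B*a(-4, 3))/(12 + 44) = (-25*(3 - 1*(-4)))/(12 + 44) = -25*(3 + 4)/56 = -25*7*(1/56) = -175*1/56 = -25/8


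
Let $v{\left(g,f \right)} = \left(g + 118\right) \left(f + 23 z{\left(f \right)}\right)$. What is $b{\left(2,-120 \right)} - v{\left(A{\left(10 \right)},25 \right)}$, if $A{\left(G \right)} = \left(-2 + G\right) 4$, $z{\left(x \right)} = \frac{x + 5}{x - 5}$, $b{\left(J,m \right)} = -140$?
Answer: $-9065$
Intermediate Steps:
$z{\left(x \right)} = \frac{5 + x}{-5 + x}$
$A{\left(G \right)} = -8 + 4 G$
$v{\left(g,f \right)} = \left(118 + g\right) \left(f + \frac{23 \left(5 + f\right)}{-5 + f}\right)$ ($v{\left(g,f \right)} = \left(g + 118\right) \left(f + 23 \frac{5 + f}{-5 + f}\right) = \left(118 + g\right) \left(f + \frac{23 \left(5 + f\right)}{-5 + f}\right)$)
$b{\left(2,-120 \right)} - v{\left(A{\left(10 \right)},25 \right)} = -140 - \frac{13570 + 2714 \cdot 25 + 23 \left(-8 + 4 \cdot 10\right) \left(5 + 25\right) + 25 \left(-5 + 25\right) \left(118 + \left(-8 + 4 \cdot 10\right)\right)}{-5 + 25} = -140 - \frac{13570 + 67850 + 23 \left(-8 + 40\right) 30 + 25 \cdot 20 \left(118 + \left(-8 + 40\right)\right)}{20} = -140 - \frac{13570 + 67850 + 23 \cdot 32 \cdot 30 + 25 \cdot 20 \left(118 + 32\right)}{20} = -140 - \frac{13570 + 67850 + 22080 + 25 \cdot 20 \cdot 150}{20} = -140 - \frac{13570 + 67850 + 22080 + 75000}{20} = -140 - \frac{1}{20} \cdot 178500 = -140 - 8925 = -9065$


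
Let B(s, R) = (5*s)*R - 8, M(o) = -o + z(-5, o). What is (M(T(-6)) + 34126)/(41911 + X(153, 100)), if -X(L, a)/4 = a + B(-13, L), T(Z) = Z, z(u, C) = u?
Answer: 34127/81323 ≈ 0.41965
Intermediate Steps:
M(o) = -5 - o (M(o) = -o - 5 = -5 - o)
B(s, R) = -8 + 5*R*s (B(s, R) = 5*R*s - 8 = -8 + 5*R*s)
X(L, a) = 32 - 4*a + 260*L (X(L, a) = -4*(a + (-8 + 5*L*(-13))) = -4*(a + (-8 - 65*L)) = -4*(-8 + a - 65*L) = 32 - 4*a + 260*L)
(M(T(-6)) + 34126)/(41911 + X(153, 100)) = ((-5 - 1*(-6)) + 34126)/(41911 + (32 - 4*100 + 260*153)) = ((-5 + 6) + 34126)/(41911 + (32 - 400 + 39780)) = (1 + 34126)/(41911 + 39412) = 34127/81323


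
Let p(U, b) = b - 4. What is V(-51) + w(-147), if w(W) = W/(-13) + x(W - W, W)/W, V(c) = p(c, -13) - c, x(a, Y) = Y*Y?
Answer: -1322/13 ≈ -101.69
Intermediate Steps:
x(a, Y) = Y**2
p(U, b) = -4 + b
V(c) = -17 - c (V(c) = (-4 - 13) - c = -17 - c)
w(W) = 12*W/13 (w(W) = W/(-13) + W**2/W = W*(-1/13) + W = -W/13 + W = 12*W/13)
V(-51) + w(-147) = (-17 - 1*(-51)) + (12/13)*(-147) = (-17 + 51) - 1764/13 = 34 - 1764/13 = -1322/13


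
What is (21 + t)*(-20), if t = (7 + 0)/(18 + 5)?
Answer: -9800/23 ≈ -426.09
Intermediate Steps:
t = 7/23 ≈ 0.30435
(21 + t)*(-20) = (21 + 7/23)*(-20) = (490/23)*(-20) = -9800/23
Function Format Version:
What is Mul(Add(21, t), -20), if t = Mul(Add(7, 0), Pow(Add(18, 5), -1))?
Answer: Rational(-9800, 23) ≈ -426.09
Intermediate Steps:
t = Rational(7, 23) (t = Mul(7, Pow(23, -1)) = Mul(7, Rational(1, 23)) = Rational(7, 23) ≈ 0.30435)
Mul(Add(21, t), -20) = Mul(Add(21, Rational(7, 23)), -20) = Mul(Rational(490, 23), -20) = Rational(-9800, 23)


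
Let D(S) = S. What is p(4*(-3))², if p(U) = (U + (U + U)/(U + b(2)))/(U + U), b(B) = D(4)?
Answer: 9/64 ≈ 0.14063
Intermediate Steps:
b(B) = 4
p(U) = (U + 2*U/(4 + U))/(2*U) (p(U) = (U + (U + U)/(U + 4))/(U + U) = (U + (2*U)/(4 + U))/((2*U)) = (U + 2*U/(4 + U))*(1/(2*U)) = (U + 2*U/(4 + U))/(2*U))
p(4*(-3))² = ((6 + 4*(-3))/(2*(4 + 4*(-3))))² = ((6 - 12)/(2*(4 - 12)))² = ((½)*(-6)/(-8))² = ((½)*(-⅛)*(-6))² = (3/8)² = 9/64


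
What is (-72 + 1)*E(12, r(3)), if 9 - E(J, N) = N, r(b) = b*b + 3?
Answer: 213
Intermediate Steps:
r(b) = 3 + b² (r(b) = b² + 3 = 3 + b²)
E(J, N) = 9 - N
(-72 + 1)*E(12, r(3)) = (-72 + 1)*(9 - (3 + 3²)) = -71*(9 - (3 + 9)) = -71*(9 - 1*12) = -71*(9 - 12) = -71*(-3) = 213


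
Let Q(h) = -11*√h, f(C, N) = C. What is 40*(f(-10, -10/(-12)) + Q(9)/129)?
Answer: -17640/43 ≈ -410.23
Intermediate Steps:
40*(f(-10, -10/(-12)) + Q(9)/129) = 40*(-10 - 11*√9/129) = 40*(-10 - 11*3*(1/129)) = 40*(-10 - 33*1/129) = 40*(-10 - 11/43) = 40*(-441/43) = -17640/43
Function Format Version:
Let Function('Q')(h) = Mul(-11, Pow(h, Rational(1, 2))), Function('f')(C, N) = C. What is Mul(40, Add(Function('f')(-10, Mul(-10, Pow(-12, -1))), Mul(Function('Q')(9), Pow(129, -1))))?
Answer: Rational(-17640, 43) ≈ -410.23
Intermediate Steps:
Mul(40, Add(Function('f')(-10, Mul(-10, Pow(-12, -1))), Mul(Function('Q')(9), Pow(129, -1)))) = Mul(40, Add(-10, Mul(Mul(-11, Pow(9, Rational(1, 2))), Pow(129, -1)))) = Mul(40, Add(-10, Mul(Mul(-11, 3), Rational(1, 129)))) = Mul(40, Add(-10, Mul(-33, Rational(1, 129)))) = Mul(40, Add(-10, Rational(-11, 43))) = Mul(40, Rational(-441, 43)) = Rational(-17640, 43)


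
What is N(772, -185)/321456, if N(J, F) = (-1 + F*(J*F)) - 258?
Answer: 238031/2896 ≈ 82.193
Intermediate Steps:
N(J, F) = -259 + J*F² (N(J, F) = (-1 + F*(F*J)) - 258 = (-1 + J*F²) - 258 = -259 + J*F²)
N(772, -185)/321456 = (-259 + 772*(-185)²)/321456 = (-259 + 772*34225)*(1/321456) = (-259 + 26421700)*(1/321456) = 26421441*(1/321456) = 238031/2896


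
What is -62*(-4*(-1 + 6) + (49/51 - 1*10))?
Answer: 91822/51 ≈ 1800.4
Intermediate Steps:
-62*(-4*(-1 + 6) + (49/51 - 1*10)) = -62*(-4*5 + (49*(1/51) - 10)) = -62*(-20 + (49/51 - 10)) = -62*(-20 - 461/51) = -62*(-1481/51) = 91822/51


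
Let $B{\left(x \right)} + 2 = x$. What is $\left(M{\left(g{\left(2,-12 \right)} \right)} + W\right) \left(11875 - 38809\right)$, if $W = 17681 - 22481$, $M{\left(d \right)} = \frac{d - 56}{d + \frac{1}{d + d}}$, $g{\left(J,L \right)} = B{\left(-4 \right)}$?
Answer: $\frac{9417634704}{73} \approx 1.2901 \cdot 10^{8}$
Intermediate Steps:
$B{\left(x \right)} = -2 + x$
$g{\left(J,L \right)} = -6$ ($g{\left(J,L \right)} = -2 - 4 = -6$)
$M{\left(d \right)} = \frac{-56 + d}{d + \frac{1}{2 d}}$
$W = -4800$ ($W = 17681 - 22481 = -4800$)
$\left(M{\left(g{\left(2,-12 \right)} \right)} + W\right) \left(11875 - 38809\right) = \left(2 \left(-6\right) \frac{1}{1 + 2 \left(-6\right)^{2}} \left(-56 - 6\right) - 4800\right) \left(11875 - 38809\right) = \left(2 \left(-6\right) \frac{1}{1 + 2 \cdot 36} \left(-62\right) - 4800\right) \left(-26934\right) = \left(2 \left(-6\right) \frac{1}{1 + 72} \left(-62\right) - 4800\right) \left(-26934\right) = \left(2 \left(-6\right) \frac{1}{73} \left(-62\right) - 4800\right) \left(-26934\right) = \left(\frac{744}{73} - 4800\right) \left(-26934\right) = \left(- \frac{349656}{73}\right) \left(-26934\right) = \frac{9417634704}{73}$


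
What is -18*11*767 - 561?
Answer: -152427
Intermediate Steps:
-18*11*767 - 561 = -198*767 - 561 = -151866 - 561 = -152427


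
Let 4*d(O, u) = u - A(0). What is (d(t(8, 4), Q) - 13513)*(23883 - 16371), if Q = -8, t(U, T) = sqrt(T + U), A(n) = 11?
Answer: -101545338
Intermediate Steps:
d(O, u) = -11/4 + u/4 (d(O, u) = (u - 1*11)/4 = (u - 11)/4 = (-11 + u)/4 = -11/4 + u/4)
(d(t(8, 4), Q) - 13513)*(23883 - 16371) = ((-11/4 + (1/4)*(-8)) - 13513)*(23883 - 16371) = ((-11/4 - 2) - 13513)*7512 = (-19/4 - 13513)*7512 = -54071/4*7512 = -101545338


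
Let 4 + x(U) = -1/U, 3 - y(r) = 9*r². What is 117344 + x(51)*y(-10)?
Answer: 2056143/17 ≈ 1.2095e+5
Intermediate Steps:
y(r) = 3 - 9*r²
x(U) = -4 - 1/U
117344 + x(51)*y(-10) = 117344 + (-4 - 1/51)*(3 - 9*(-10)²) = 117344 + (-4 - 1*1/51)*(3 - 9*100) = 117344 + (-4 - 1/51)*(3 - 900) = 117344 - 205/51*(-897) = 117344 + 61295/17 = 2056143/17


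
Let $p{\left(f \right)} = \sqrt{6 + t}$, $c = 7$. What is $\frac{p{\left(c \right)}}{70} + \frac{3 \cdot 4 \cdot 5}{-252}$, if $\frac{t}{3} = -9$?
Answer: $- \frac{5}{21} + \frac{i \sqrt{21}}{70} \approx -0.2381 + 0.065465 i$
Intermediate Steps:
$t = -27$ ($t = 3 \left(-9\right) = -27$)
$p{\left(f \right)} = i \sqrt{21}$ ($p{\left(f \right)} = \sqrt{6 - 27} = \sqrt{-21} = i \sqrt{21}$)
$\frac{p{\left(c \right)}}{70} + \frac{3 \cdot 4 \cdot 5}{-252} = \frac{i \sqrt{21}}{70} + \frac{3 \cdot 4 \cdot 5}{-252} = i \sqrt{21} \cdot \frac{1}{70} + 12 \cdot 5 \left(- \frac{1}{252}\right) = \frac{i \sqrt{21}}{70} + 60 \left(- \frac{1}{252}\right) = \frac{i \sqrt{21}}{70} - \frac{5}{21} = - \frac{5}{21} + \frac{i \sqrt{21}}{70}$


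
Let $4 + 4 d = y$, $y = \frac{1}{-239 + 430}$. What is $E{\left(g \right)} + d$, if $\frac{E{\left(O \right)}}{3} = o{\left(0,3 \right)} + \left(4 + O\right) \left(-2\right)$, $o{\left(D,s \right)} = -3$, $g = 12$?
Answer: $- \frac{80983}{764} \approx -106.0$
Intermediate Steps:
$E{\left(O \right)} = -33 - 6 O$ ($E{\left(O \right)} = 3 \left(-3 + \left(4 + O\right) \left(-2\right)\right) = 3 \left(-3 - \left(8 + 2 O\right)\right) = 3 \left(-11 - 2 O\right) = -33 - 6 O$)
$y = \frac{1}{191} \approx 0.0052356$
$d = - \frac{763}{764}$ ($d = -1 + \frac{1}{4} \cdot \frac{1}{191} = -1 + \frac{1}{764} = - \frac{763}{764} \approx -0.99869$)
$E{\left(g \right)} + d = \left(-33 - 72\right) - \frac{763}{764} = -105 - \frac{763}{764} = - \frac{80983}{764}$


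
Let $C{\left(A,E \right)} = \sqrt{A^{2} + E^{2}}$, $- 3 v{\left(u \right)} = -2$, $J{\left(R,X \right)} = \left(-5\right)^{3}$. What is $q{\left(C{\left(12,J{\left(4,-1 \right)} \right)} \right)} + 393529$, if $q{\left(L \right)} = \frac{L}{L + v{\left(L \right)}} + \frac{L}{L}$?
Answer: $\frac{55848738931}{141917} - \frac{6 \sqrt{15769}}{141917} \approx 3.9353 \cdot 10^{5}$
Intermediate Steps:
$J{\left(R,X \right)} = -125$
$v{\left(u \right)} = \frac{2}{3}$ ($v{\left(u \right)} = \left(- \frac{1}{3}\right) \left(-2\right) = \frac{2}{3}$)
$q{\left(L \right)} = 1 + \frac{L}{\frac{2}{3} + L}$ ($q{\left(L \right)} = \frac{L}{L + \frac{2}{3}} + \frac{L}{L} = \frac{L}{\frac{2}{3} + L} + 1 = 1 + \frac{L}{\frac{2}{3} + L}$)
$q{\left(C{\left(12,J{\left(4,-1 \right)} \right)} \right)} + 393529 = \frac{2 \left(1 + 3 \sqrt{12^{2} + \left(-125\right)^{2}}\right)}{2 + 3 \sqrt{12^{2} + \left(-125\right)^{2}}} + 393529 = \frac{2 \left(1 + 3 \sqrt{144 + 15625}\right)}{2 + 3 \sqrt{144 + 15625}} + 393529 = \frac{2 \left(1 + 3 \sqrt{15769}\right)}{2 + 3 \sqrt{15769}} + 393529 = 393529 + \frac{2 \left(1 + 3 \sqrt{15769}\right)}{2 + 3 \sqrt{15769}}$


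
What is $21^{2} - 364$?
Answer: $77$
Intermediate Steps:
$21^{2} - 364 = 441 - 364 = 77$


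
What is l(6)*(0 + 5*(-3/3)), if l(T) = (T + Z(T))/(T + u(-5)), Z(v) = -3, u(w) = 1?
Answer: -15/7 ≈ -2.1429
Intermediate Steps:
l(T) = (-3 + T)/(1 + T) (l(T) = (T - 3)/(T + 1) = (-3 + T)/(1 + T))
l(6)*(0 + 5*(-3/3)) = ((-3 + 6)/(1 + 6))*(0 + 5*(-3/3)) = (3/7)*(0 + 5*(-3*1/3)) = ((1/7)*3)*(0 + 5*(-1)) = 3*(0 - 5)/7 = (3/7)*(-5) = -15/7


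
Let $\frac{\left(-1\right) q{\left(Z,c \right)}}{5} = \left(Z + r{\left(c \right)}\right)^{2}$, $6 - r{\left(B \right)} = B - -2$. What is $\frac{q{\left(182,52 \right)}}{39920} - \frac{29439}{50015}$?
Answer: $- \frac{283277579}{99829940} \approx -2.8376$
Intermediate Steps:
$r{\left(B \right)} = 4 - B$ ($r{\left(B \right)} = 6 - \left(B - -2\right) = 6 - \left(B + 2\right) = 6 - \left(2 + B\right) = 4 - B$)
$q{\left(Z,c \right)} = - 5 \left(4 + Z - c\right)^{2}$ ($q{\left(Z,c \right)} = - 5 \left(Z - \left(-4 + c\right)\right)^{2} = - 5 \left(4 + Z - c\right)^{2}$)
$\frac{q{\left(182,52 \right)}}{39920} - \frac{29439}{50015} = \frac{\left(-5\right) \left(4 + 182 - 52\right)^{2}}{39920} - \frac{29439}{50015} = - 5 \left(4 + 182 - 52\right)^{2} \cdot \frac{1}{39920} - \frac{29439}{50015} = - 5 \cdot 134^{2} \cdot \frac{1}{39920} - \frac{29439}{50015} = \left(-5\right) 17956 \cdot \frac{1}{39920} - \frac{29439}{50015} = \left(-89780\right) \frac{1}{39920} - \frac{29439}{50015} = - \frac{4489}{1996} - \frac{29439}{50015} = - \frac{283277579}{99829940}$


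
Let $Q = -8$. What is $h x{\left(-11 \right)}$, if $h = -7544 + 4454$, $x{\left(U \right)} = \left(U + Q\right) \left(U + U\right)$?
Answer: $-1291620$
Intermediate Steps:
$x{\left(U \right)} = 2 U \left(-8 + U\right)$ ($x{\left(U \right)} = \left(U - 8\right) \left(U + U\right) = \left(-8 + U\right) 2 U = 2 U \left(-8 + U\right)$)
$h = -3090$
$h x{\left(-11 \right)} = - 3090 \cdot 2 \left(-11\right) \left(-8 - 11\right) = - 3090 \cdot 2 \left(-11\right) \left(-19\right) = \left(-3090\right) 418 = -1291620$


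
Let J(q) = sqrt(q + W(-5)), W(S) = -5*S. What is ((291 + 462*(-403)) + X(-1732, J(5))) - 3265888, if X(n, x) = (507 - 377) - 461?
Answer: -3452114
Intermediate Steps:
J(q) = sqrt(25 + q) (J(q) = sqrt(q - 5*(-5)) = sqrt(q + 25) = sqrt(25 + q))
X(n, x) = -331 (X(n, x) = 130 - 461 = -331)
((291 + 462*(-403)) + X(-1732, J(5))) - 3265888 = ((291 + 462*(-403)) - 331) - 3265888 = ((291 - 186186) - 331) - 3265888 = (-185895 - 331) - 3265888 = -186226 - 3265888 = -3452114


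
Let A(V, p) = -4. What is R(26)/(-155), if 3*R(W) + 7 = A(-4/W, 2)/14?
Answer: 17/1085 ≈ 0.015668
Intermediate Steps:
R(W) = -17/7 (R(W) = -7/3 + (-4/14)/3 = -7/3 + (-4*1/14)/3 = -7/3 + (1/3)*(-2/7) = -7/3 - 2/21 = -17/7)
R(26)/(-155) = -17/7/(-155) = -17/7*(-1/155) = 17/1085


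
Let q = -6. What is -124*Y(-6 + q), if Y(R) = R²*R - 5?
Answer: 214892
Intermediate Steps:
Y(R) = -5 + R³ (Y(R) = R³ - 5 = -5 + R³)
-124*Y(-6 + q) = -124*(-5 + (-6 - 6)³) = -124*(-5 + (-12)³) = -124*(-5 - 1728) = -124*(-1733) = 214892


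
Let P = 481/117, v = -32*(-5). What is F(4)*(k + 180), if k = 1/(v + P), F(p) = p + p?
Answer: 2126952/1477 ≈ 1440.0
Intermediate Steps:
v = 160
P = 37/9 (P = 481*(1/117) = 37/9 ≈ 4.1111)
F(p) = 2*p
k = 9/1477 (k = 1/(160 + 37/9) = 1/(1477/9) = 9/1477 ≈ 0.0060934)
F(4)*(k + 180) = (2*4)*(9/1477 + 180) = 8*(265869/1477) = 2126952/1477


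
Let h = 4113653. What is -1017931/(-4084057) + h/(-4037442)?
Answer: -12690555957719/16489143262194 ≈ -0.76963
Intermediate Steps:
-1017931/(-4084057) + h/(-4037442) = -1017931/(-4084057) + 4113653/(-4037442) = -1017931*(-1/4084057) + 4113653*(-1/4037442) = 1017931/4084057 - 4113653/4037442 = -12690555957719/16489143262194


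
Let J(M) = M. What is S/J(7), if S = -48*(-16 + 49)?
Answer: -1584/7 ≈ -226.29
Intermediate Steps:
S = -1584 (S = -48*33 = -1584)
S/J(7) = -1584/7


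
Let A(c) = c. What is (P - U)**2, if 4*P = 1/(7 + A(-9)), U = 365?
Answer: 8532241/64 ≈ 1.3332e+5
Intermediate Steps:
P = -1/8 (P = 1/(4*(7 - 9)) = (1/4)/(-2) = (1/4)*(-1/2) = -1/8 ≈ -0.12500)
(P - U)**2 = (-1/8 - 1*365)**2 = (-1/8 - 365)**2 = (-2921/8)**2 = 8532241/64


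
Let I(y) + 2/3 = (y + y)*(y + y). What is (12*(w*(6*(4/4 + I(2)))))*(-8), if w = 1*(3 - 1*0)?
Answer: -28224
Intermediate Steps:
I(y) = -⅔ + 4*y² (I(y) = -⅔ + (y + y)*(y + y) = -⅔ + (2*y)*(2*y) = -⅔ + 4*y²)
w = 3 (w = 1*(3 + 0) = 1*3 = 3)
(12*(w*(6*(4/4 + I(2)))))*(-8) = (12*(3*(6*(4/4 + (-⅔ + 4*2²)))))*(-8) = (12*(3*(6*(4*(¼) + (-⅔ + 4*4)))))*(-8) = (12*(3*(6*(1 + (-⅔ + 16)))))*(-8) = (12*(3*(6*(1 + 46/3))))*(-8) = (12*(3*(6*(49/3))))*(-8) = (12*(3*98))*(-8) = (12*294)*(-8) = 3528*(-8) = -28224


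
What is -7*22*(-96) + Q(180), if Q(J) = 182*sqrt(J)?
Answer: 14784 + 1092*sqrt(5) ≈ 17226.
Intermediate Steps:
-7*22*(-96) + Q(180) = -7*22*(-96) + 182*sqrt(180) = -154*(-96) + 182*(6*sqrt(5)) = 14784 + 1092*sqrt(5)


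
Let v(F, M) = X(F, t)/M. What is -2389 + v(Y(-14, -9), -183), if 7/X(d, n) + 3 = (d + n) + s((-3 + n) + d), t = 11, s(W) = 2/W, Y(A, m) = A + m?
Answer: -33080448/13847 ≈ -2389.0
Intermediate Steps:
X(d, n) = 7/(-3 + d + n + 2/(-3 + d + n)) (X(d, n) = 7/(-3 + ((d + n) + 2/((-3 + n) + d))) = 7/(-3 + ((d + n) + 2/(-3 + d + n))) = 7/(-3 + (d + n + 2/(-3 + d + n))) = 7/(-3 + d + n + 2/(-3 + d + n)))
v(F, M) = 7*(8 + F)/(M*(2 + (8 + F)²)) (v(F, M) = (7*(-3 + F + 11)/(2 + (-3 + F + 11)²))/M = (7*(8 + F)/(2 + (8 + F)²))/M = 7*(8 + F)/(M*(2 + (8 + F)²)))
-2389 + v(Y(-14, -9), -183) = -2389 + 7*(8 + (-14 - 9))/(-183*(2 + (8 + (-14 - 9))²)) = -2389 + 7*(-1/183)*(8 - 23)/(2 + (8 - 23)²) = -2389 + 7*(-1/183)*(-15)/(2 + (-15)²) = -2389 + 7*(-1/183)*(-15)/(2 + 225) = -2389 + 7*(-1/183)*(-15)/227 = -2389 + 7*(-1/183)*(1/227)*(-15) = -2389 + 35/13847 = -33080448/13847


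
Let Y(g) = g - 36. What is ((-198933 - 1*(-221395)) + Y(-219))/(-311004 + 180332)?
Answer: -22207/130672 ≈ -0.16994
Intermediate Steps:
Y(g) = -36 + g
((-198933 - 1*(-221395)) + Y(-219))/(-311004 + 180332) = ((-198933 - 1*(-221395)) + (-36 - 219))/(-311004 + 180332) = ((-198933 + 221395) - 255)/(-130672) = (22462 - 255)*(-1/130672) = 22207*(-1/130672) = -22207/130672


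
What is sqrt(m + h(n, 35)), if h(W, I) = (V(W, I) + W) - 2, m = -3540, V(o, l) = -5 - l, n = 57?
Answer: 5*I*sqrt(141) ≈ 59.372*I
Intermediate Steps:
h(W, I) = -7 + W - I (h(W, I) = ((-5 - I) + W) - 2 = (-5 + W - I) - 2 = -7 + W - I)
sqrt(m + h(n, 35)) = sqrt(-3540 + (-7 + 57 - 1*35)) = sqrt(-3540 + (-7 + 57 - 35)) = sqrt(-3540 + 15) = sqrt(-3525) = 5*I*sqrt(141)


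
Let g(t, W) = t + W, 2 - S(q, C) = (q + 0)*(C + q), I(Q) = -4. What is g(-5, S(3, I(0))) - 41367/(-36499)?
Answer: 41367/36499 ≈ 1.1334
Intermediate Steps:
S(q, C) = 2 - q*(C + q) (S(q, C) = 2 - (q + 0)*(C + q) = 2 - q*(C + q))
g(t, W) = W + t
g(-5, S(3, I(0))) - 41367/(-36499) = ((2 - 1*3² - 1*(-4)*3) - 5) - 41367/(-36499) = ((2 - 1*9 + 12) - 5) - 41367*(-1/36499) = ((2 - 9 + 12) - 5) + 41367/36499 = (5 - 5) + 41367/36499 = 0 + 41367/36499 = 41367/36499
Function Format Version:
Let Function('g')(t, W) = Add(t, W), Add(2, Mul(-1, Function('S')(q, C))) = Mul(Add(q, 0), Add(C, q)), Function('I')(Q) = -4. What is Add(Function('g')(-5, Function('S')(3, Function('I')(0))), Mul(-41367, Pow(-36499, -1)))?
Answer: Rational(41367, 36499) ≈ 1.1334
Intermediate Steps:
Function('S')(q, C) = Add(2, Mul(-1, q, Add(C, q))) (Function('S')(q, C) = Add(2, Mul(-1, Mul(Add(q, 0), Add(C, q)))) = Add(2, Mul(-1, Mul(q, Add(C, q)))) = Add(2, Mul(-1, q, Add(C, q))))
Function('g')(t, W) = Add(W, t)
Add(Function('g')(-5, Function('S')(3, Function('I')(0))), Mul(-41367, Pow(-36499, -1))) = Add(Add(Add(2, Mul(-1, Pow(3, 2)), Mul(-1, -4, 3)), -5), Mul(-41367, Pow(-36499, -1))) = Add(Add(Add(2, Mul(-1, 9), 12), -5), Mul(-41367, Rational(-1, 36499))) = Add(Add(Add(2, -9, 12), -5), Rational(41367, 36499)) = Add(Add(5, -5), Rational(41367, 36499)) = Add(0, Rational(41367, 36499)) = Rational(41367, 36499)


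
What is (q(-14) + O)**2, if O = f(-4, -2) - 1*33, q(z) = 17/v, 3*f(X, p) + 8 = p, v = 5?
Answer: 244036/225 ≈ 1084.6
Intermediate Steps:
f(X, p) = -8/3 + p/3
q(z) = 17/5
O = -109/3 (O = (-8/3 + (1/3)*(-2)) - 1*33 = (-8/3 - 2/3) - 33 = -10/3 - 33 = -109/3 ≈ -36.333)
(q(-14) + O)**2 = (17/5 - 109/3)**2 = (-494/15)**2 = 244036/225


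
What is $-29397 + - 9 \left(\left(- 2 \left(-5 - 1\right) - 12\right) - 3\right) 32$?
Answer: $-28533$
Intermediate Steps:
$-29397 + - 9 \left(\left(- 2 \left(-5 - 1\right) - 12\right) - 3\right) 32 = -29397 + - 9 \left(\left(\left(-2\right) \left(-6\right) - 12\right) - 3\right) 32 = -29397 + - 9 \left(\left(12 - 12\right) - 3\right) 32 = -29397 + - 9 \left(0 - 3\right) 32 = -29397 + \left(-9\right) \left(-3\right) 32 = -29397 + 27 \cdot 32 = -29397 + 864 = -28533$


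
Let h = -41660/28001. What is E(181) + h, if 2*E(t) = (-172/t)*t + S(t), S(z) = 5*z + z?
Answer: 12754797/28001 ≈ 455.51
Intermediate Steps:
h = -41660/28001 (h = -41660*1/28001 = -41660/28001 ≈ -1.4878)
S(z) = 6*z
E(t) = -86 + 3*t (E(t) = ((-172/t)*t + 6*t)/2 = (-172 + 6*t)/2 = -86 + 3*t)
E(181) + h = (-86 + 3*181) - 41660/28001 = (-86 + 543) - 41660/28001 = 457 - 41660/28001 = 12754797/28001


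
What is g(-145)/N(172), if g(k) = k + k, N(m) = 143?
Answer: -290/143 ≈ -2.0280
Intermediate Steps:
g(k) = 2*k
g(-145)/N(172) = (2*(-145))/143 = -290*1/143 = -290/143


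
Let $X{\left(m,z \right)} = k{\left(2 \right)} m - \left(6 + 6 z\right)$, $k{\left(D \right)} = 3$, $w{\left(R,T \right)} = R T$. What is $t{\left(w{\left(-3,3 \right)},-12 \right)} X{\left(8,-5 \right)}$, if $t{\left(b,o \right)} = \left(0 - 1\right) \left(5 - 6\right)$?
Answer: $48$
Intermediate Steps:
$t{\left(b,o \right)} = 1$ ($t{\left(b,o \right)} = \left(-1\right) \left(-1\right) = 1$)
$X{\left(m,z \right)} = -6 - 6 z + 3 m$ ($X{\left(m,z \right)} = 3 m - \left(6 + 6 z\right) = -6 - 6 z + 3 m$)
$t{\left(w{\left(-3,3 \right)},-12 \right)} X{\left(8,-5 \right)} = 1 \left(-6 - -30 + 3 \cdot 8\right) = 1 \left(-6 + 30 + 24\right) = 1 \cdot 48 = 48$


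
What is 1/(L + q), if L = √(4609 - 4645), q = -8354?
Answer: -4177/34894676 - 3*I/34894676 ≈ -0.0001197 - 8.5973e-8*I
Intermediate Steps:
L = 6*I (L = √(-36) = 6*I ≈ 6.0*I)
1/(L + q) = 1/(6*I - 8354) = 1/(-8354 + 6*I) = (-8354 - 6*I)/69789352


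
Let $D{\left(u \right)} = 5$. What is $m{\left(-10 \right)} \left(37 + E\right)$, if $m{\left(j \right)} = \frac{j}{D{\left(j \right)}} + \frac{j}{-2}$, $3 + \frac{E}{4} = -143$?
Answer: $-1641$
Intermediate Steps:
$E = -584$ ($E = -12 + 4 \left(-143\right) = -12 - 572 = -584$)
$m{\left(j \right)} = - \frac{3 j}{10}$ ($m{\left(j \right)} = \frac{j}{5} + \frac{j}{-2} = j \frac{1}{5} + j \left(- \frac{1}{2}\right) = \frac{j}{5} - \frac{j}{2} = - \frac{3 j}{10}$)
$m{\left(-10 \right)} \left(37 + E\right) = \left(- \frac{3}{10}\right) \left(-10\right) \left(37 - 584\right) = 3 \left(-547\right) = -1641$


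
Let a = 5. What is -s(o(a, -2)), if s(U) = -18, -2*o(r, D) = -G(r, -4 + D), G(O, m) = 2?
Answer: 18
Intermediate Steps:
o(r, D) = 1 (o(r, D) = -(-1)*2/2 = -½*(-2) = 1)
-s(o(a, -2)) = -1*(-18) = 18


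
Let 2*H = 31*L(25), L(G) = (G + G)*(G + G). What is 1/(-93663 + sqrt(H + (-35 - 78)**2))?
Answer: -31221/2924235350 - sqrt(51519)/8772706050 ≈ -1.0703e-5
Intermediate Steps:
L(G) = 4*G**2 (L(G) = (2*G)*(2*G) = 4*G**2)
H = 38750 (H = (31*(4*25**2))/2 = (31*(4*625))/2 = (31*2500)/2 = (1/2)*77500 = 38750)
1/(-93663 + sqrt(H + (-35 - 78)**2)) = 1/(-93663 + sqrt(38750 + (-35 - 78)**2)) = 1/(-93663 + sqrt(38750 + (-113)**2)) = 1/(-93663 + sqrt(38750 + 12769)) = 1/(-93663 + sqrt(51519))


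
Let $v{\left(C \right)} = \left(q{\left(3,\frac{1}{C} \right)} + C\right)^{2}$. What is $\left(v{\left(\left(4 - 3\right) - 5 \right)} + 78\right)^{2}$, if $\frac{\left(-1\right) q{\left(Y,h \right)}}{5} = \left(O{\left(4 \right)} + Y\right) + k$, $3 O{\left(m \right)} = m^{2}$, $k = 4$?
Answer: $\frac{1561119121}{81} \approx 1.9273 \cdot 10^{7}$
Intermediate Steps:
$O{\left(m \right)} = \frac{m^{2}}{3}$
$q{\left(Y,h \right)} = - \frac{140}{3} - 5 Y$ ($q{\left(Y,h \right)} = - 5 \left(\left(\frac{4^{2}}{3} + Y\right) + 4\right) = - 5 \left(\left(\frac{1}{3} \cdot 16 + Y\right) + 4\right) = - 5 \left(\left(\frac{16}{3} + Y\right) + 4\right) = - 5 \left(\frac{28}{3} + Y\right) = - \frac{140}{3} - 5 Y$)
$v{\left(C \right)} = \left(- \frac{185}{3} + C\right)^{2}$ ($v{\left(C \right)} = \left(\left(- \frac{140}{3} - 15\right) + C\right)^{2} = \left(- \frac{185}{3} + C\right)^{2}$)
$\left(v{\left(\left(4 - 3\right) - 5 \right)} + 78\right)^{2} = \left(\frac{\left(185 - 3 \left(\left(4 - 3\right) - 5\right)\right)^{2}}{9} + 78\right)^{2} = \left(\frac{\left(185 - 3 \left(1 - 5\right)\right)^{2}}{9} + 78\right)^{2} = \left(\frac{\left(185 - -12\right)^{2}}{9} + 78\right)^{2} = \left(\frac{\left(185 + 12\right)^{2}}{9} + 78\right)^{2} = \left(\frac{197^{2}}{9} + 78\right)^{2} = \left(\frac{1}{9} \cdot 38809 + 78\right)^{2} = \left(\frac{38809}{9} + 78\right)^{2} = \left(\frac{39511}{9}\right)^{2} = \frac{1561119121}{81}$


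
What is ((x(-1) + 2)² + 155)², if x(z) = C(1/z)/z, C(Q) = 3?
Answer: 24336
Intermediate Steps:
x(z) = 3/z
((x(-1) + 2)² + 155)² = ((3/(-1) + 2)² + 155)² = ((3*(-1) + 2)² + 155)² = ((-3 + 2)² + 155)² = ((-1)² + 155)² = (1 + 155)² = 156² = 24336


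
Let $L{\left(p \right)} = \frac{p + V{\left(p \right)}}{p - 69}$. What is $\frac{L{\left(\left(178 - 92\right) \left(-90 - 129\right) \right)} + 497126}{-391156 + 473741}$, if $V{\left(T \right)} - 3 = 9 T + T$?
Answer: $\frac{3132459983}{520368085} \approx 6.0197$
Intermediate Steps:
$V{\left(T \right)} = 3 + 10 T$ ($V{\left(T \right)} = 3 + \left(9 T + T\right) = 3 + 10 T$)
$L{\left(p \right)} = \frac{3 + 11 p}{-69 + p}$ ($L{\left(p \right)} = \frac{p + \left(3 + 10 p\right)}{p - 69} = \frac{3 + 11 p}{-69 + p}$)
$\frac{L{\left(\left(178 - 92\right) \left(-90 - 129\right) \right)} + 497126}{-391156 + 473741} = \frac{\frac{3 + 11 \left(178 - 92\right) \left(-90 - 129\right)}{-69 + \left(178 - 92\right) \left(-90 - 129\right)} + 497126}{-391156 + 473741} = \frac{\frac{3 + 11 \cdot 86 \left(-219\right)}{-69 + 86 \left(-219\right)} + 497126}{82585} = \left(\frac{3 + 11 \left(-18834\right)}{-69 - 18834} + 497126\right) \frac{1}{82585} = \left(\frac{3 - 207174}{-18903} + 497126\right) \frac{1}{82585} = \left(\left(- \frac{1}{18903}\right) \left(-207171\right) + 497126\right) \frac{1}{82585} = \left(\frac{69057}{6301} + 497126\right) \frac{1}{82585} = \frac{3132459983}{6301} \cdot \frac{1}{82585} = \frac{3132459983}{520368085}$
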